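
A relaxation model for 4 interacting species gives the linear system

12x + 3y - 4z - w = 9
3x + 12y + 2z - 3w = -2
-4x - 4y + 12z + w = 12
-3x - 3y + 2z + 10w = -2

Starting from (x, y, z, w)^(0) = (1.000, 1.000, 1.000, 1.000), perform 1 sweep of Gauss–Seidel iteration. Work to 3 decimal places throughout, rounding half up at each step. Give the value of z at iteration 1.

Iteration 1:
  x = (9 - (3)·1.000 - (-4)·1.000 - (-1)·1.000) / (12) = 0.917
  y = (-2 - (3)·0.917 - (2)·1.000 - (-3)·1.000) / (12) = -0.313
  z = (12 - (-4)·0.917 - (-4)·-0.313 - (1)·1.000) / (12) = 1.118
  w = (-2 - (-3)·0.917 - (-3)·-0.313 - (2)·1.118) / (10) = -0.242

1.118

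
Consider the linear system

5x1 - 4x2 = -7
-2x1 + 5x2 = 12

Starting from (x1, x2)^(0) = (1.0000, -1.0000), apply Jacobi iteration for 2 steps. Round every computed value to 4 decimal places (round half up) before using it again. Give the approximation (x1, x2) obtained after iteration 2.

Iteration 1:
  x1 = (-7 - (-4)·-1.0000) / (5) = -2.2000
  x2 = (12 - (-2)·1.0000) / (5) = 2.8000
Iteration 2:
  x1 = (-7 - (-4)·2.8000) / (5) = 0.8400
  x2 = (12 - (-2)·-2.2000) / (5) = 1.5200

(0.8400, 1.5200)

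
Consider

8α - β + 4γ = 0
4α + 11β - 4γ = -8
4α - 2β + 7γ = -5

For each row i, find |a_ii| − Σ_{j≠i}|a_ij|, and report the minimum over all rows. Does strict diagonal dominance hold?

row 1: |8| − (1+4) = 3
row 2: |11| − (4+4) = 3
row 3: |7| − (4+2) = 1
minimum over rows = 1 → strictly diagonally dominant (convergence guaranteed)

1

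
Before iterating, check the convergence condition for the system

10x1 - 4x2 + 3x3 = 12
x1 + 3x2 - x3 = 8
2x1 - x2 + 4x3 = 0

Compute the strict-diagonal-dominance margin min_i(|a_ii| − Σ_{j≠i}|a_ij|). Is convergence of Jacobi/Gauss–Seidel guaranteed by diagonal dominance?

row 1: |10| − (4+3) = 3
row 2: |3| − (1+1) = 1
row 3: |4| − (2+1) = 1
minimum over rows = 1 → strictly diagonally dominant (convergence guaranteed)

1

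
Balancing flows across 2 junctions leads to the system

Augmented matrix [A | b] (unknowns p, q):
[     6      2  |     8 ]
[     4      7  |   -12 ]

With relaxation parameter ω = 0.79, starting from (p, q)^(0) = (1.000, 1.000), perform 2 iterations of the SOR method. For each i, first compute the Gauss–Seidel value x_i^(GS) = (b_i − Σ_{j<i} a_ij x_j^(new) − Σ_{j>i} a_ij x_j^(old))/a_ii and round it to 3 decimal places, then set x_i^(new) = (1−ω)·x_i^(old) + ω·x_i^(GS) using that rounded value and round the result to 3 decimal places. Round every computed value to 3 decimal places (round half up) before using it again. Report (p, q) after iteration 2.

Iteration 1:
  p: GS value = (8 - (2)·1.000) / (6) = 1.000;  p ← (1−ω)·1.000 + ω·1.000 = 1.000
  q: GS value = (-12 - (4)·1.000) / (7) = -2.286;  q ← (1−ω)·1.000 + ω·-2.286 = -1.596
Iteration 2:
  p: GS value = (8 - (2)·-1.596) / (6) = 1.865;  p ← (1−ω)·1.000 + ω·1.865 = 1.683
  q: GS value = (-12 - (4)·1.683) / (7) = -2.676;  q ← (1−ω)·-1.596 + ω·-2.676 = -2.449

(1.683, -2.449)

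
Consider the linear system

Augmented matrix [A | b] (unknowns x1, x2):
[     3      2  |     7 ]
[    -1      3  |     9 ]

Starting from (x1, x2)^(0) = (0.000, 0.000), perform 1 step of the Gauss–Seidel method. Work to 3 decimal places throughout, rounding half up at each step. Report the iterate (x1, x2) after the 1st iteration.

Iteration 1:
  x1 = (7 - (2)·0.000) / (3) = 2.333
  x2 = (9 - (-1)·2.333) / (3) = 3.778

(2.333, 3.778)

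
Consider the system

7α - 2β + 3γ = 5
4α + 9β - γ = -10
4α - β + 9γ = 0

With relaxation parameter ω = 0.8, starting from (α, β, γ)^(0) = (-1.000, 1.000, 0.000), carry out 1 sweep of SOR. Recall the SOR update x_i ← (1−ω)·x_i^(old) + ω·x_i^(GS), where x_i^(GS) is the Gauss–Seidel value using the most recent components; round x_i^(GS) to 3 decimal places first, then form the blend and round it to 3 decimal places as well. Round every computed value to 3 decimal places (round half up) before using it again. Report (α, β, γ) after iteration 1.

(0.600, -0.902, -0.294)

Iteration 1:
  α: GS value = (5 - (-2)·1.000 - (3)·0.000) / (7) = 1.000;  α ← (1−ω)·-1.000 + ω·1.000 = 0.600
  β: GS value = (-10 - (4)·0.600 - (-1)·0.000) / (9) = -1.378;  β ← (1−ω)·1.000 + ω·-1.378 = -0.902
  γ: GS value = (0 - (4)·0.600 - (-1)·-0.902) / (9) = -0.367;  γ ← (1−ω)·0.000 + ω·-0.367 = -0.294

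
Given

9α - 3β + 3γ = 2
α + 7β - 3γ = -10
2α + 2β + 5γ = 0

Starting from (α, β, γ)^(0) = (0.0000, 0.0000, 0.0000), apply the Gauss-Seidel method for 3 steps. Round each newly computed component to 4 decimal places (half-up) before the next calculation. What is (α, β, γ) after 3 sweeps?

Iteration 1:
  α = (2 - (-3)·0.0000 - (3)·0.0000) / (9) = 0.2222
  β = (-10 - (1)·0.2222 - (-3)·0.0000) / (7) = -1.4603
  γ = (0 - (2)·0.2222 - (2)·-1.4603) / (5) = 0.4952
Iteration 2:
  α = (2 - (-3)·-1.4603 - (3)·0.4952) / (9) = -0.4296
  β = (-10 - (1)·-0.4296 - (-3)·0.4952) / (7) = -1.1550
  γ = (0 - (2)·-0.4296 - (2)·-1.1550) / (5) = 0.6338
Iteration 3:
  α = (2 - (-3)·-1.1550 - (3)·0.6338) / (9) = -0.3740
  β = (-10 - (1)·-0.3740 - (-3)·0.6338) / (7) = -1.1035
  γ = (0 - (2)·-0.3740 - (2)·-1.1035) / (5) = 0.5910

(-0.3740, -1.1035, 0.5910)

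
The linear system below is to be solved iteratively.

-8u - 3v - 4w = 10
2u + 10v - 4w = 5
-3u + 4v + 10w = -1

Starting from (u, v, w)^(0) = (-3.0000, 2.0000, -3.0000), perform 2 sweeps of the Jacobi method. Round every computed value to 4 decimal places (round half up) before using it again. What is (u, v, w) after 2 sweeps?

Iteration 1:
  u = (10 - (-3)·2.0000 - (-4)·-3.0000) / (-8) = -0.5000
  v = (5 - (2)·-3.0000 - (-4)·-3.0000) / (10) = -0.1000
  w = (-1 - (-3)·-3.0000 - (4)·2.0000) / (10) = -1.8000
Iteration 2:
  u = (10 - (-3)·-0.1000 - (-4)·-1.8000) / (-8) = -0.3125
  v = (5 - (2)·-0.5000 - (-4)·-1.8000) / (10) = -0.1200
  w = (-1 - (-3)·-0.5000 - (4)·-0.1000) / (10) = -0.2100

(-0.3125, -0.1200, -0.2100)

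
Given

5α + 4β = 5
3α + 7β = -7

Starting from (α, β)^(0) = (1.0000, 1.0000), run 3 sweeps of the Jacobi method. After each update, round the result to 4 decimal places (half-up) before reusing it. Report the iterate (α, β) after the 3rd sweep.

(1.8686, -1.9184)

Iteration 1:
  α = (5 - (4)·1.0000) / (5) = 0.2000
  β = (-7 - (3)·1.0000) / (7) = -1.4286
Iteration 2:
  α = (5 - (4)·-1.4286) / (5) = 2.1429
  β = (-7 - (3)·0.2000) / (7) = -1.0857
Iteration 3:
  α = (5 - (4)·-1.0857) / (5) = 1.8686
  β = (-7 - (3)·2.1429) / (7) = -1.9184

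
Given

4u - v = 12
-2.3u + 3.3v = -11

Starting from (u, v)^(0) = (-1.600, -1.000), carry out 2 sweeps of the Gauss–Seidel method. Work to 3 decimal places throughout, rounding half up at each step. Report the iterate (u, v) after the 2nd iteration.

(2.646, -1.489)

Iteration 1:
  u = (12 - (-1)·-1.000) / (4) = 2.750
  v = (-11 - (-2.3)·2.750) / (3.3) = -1.417
Iteration 2:
  u = (12 - (-1)·-1.417) / (4) = 2.646
  v = (-11 - (-2.3)·2.646) / (3.3) = -1.489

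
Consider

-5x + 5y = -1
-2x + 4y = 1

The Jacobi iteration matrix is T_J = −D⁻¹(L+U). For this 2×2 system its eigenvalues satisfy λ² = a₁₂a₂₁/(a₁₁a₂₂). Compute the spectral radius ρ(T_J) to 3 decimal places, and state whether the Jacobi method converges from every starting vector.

a₁₂a₂₁/(a₁₁a₂₂) = (5)·(-2) / ((-5)·(4)) = 0.500000
ρ = √|0.500000| = √0.500000 = 0.707
ρ < 1, so Jacobi converges

0.707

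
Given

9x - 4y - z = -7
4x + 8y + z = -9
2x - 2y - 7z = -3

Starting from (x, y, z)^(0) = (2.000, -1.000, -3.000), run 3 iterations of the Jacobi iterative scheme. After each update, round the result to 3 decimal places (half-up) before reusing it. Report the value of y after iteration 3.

Iteration 1:
  x = (-7 - (-4)·-1.000 - (-1)·-3.000) / (9) = -1.556
  y = (-9 - (4)·2.000 - (1)·-3.000) / (8) = -1.750
  z = (-3 - (2)·2.000 - (-2)·-1.000) / (-7) = 1.286
Iteration 2:
  x = (-7 - (-4)·-1.750 - (-1)·1.286) / (9) = -1.413
  y = (-9 - (4)·-1.556 - (1)·1.286) / (8) = -0.508
  z = (-3 - (2)·-1.556 - (-2)·-1.750) / (-7) = 0.484
Iteration 3:
  x = (-7 - (-4)·-0.508 - (-1)·0.484) / (9) = -0.950
  y = (-9 - (4)·-1.413 - (1)·0.484) / (8) = -0.479
  z = (-3 - (2)·-1.413 - (-2)·-0.508) / (-7) = 0.170

-0.479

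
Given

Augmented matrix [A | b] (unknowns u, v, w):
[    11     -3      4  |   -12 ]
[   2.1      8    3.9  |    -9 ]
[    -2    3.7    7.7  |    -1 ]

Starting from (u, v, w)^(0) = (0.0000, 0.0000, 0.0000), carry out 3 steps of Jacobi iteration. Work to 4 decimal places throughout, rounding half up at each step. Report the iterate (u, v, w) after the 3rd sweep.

Iteration 1:
  u = (-12 - (-3)·0.0000 - (4)·0.0000) / (11) = -1.0909
  v = (-9 - (2.1)·0.0000 - (3.9)·0.0000) / (8) = -1.1250
  w = (-1 - (-2)·0.0000 - (3.7)·0.0000) / (7.7) = -0.1299
Iteration 2:
  u = (-12 - (-3)·-1.1250 - (4)·-0.1299) / (11) = -1.3505
  v = (-9 - (2.1)·-1.0909 - (3.9)·-0.1299) / (8) = -0.7753
  w = (-1 - (-2)·-1.0909 - (3.7)·-1.1250) / (7.7) = 0.1274
Iteration 3:
  u = (-12 - (-3)·-0.7753 - (4)·0.1274) / (11) = -1.3487
  v = (-9 - (2.1)·-1.3505 - (3.9)·0.1274) / (8) = -0.8326
  w = (-1 - (-2)·-1.3505 - (3.7)·-0.7753) / (7.7) = -0.1081

(-1.3487, -0.8326, -0.1081)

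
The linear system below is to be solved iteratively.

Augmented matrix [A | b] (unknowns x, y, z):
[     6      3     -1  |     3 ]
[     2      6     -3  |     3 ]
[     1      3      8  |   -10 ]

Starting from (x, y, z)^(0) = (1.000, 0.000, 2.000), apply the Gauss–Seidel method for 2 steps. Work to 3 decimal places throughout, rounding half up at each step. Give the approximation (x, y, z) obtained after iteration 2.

Iteration 1:
  x = (3 - (3)·0.000 - (-1)·2.000) / (6) = 0.833
  y = (3 - (2)·0.833 - (-3)·2.000) / (6) = 1.222
  z = (-10 - (1)·0.833 - (3)·1.222) / (8) = -1.812
Iteration 2:
  x = (3 - (3)·1.222 - (-1)·-1.812) / (6) = -0.413
  y = (3 - (2)·-0.413 - (-3)·-1.812) / (6) = -0.268
  z = (-10 - (1)·-0.413 - (3)·-0.268) / (8) = -1.098

(-0.413, -0.268, -1.098)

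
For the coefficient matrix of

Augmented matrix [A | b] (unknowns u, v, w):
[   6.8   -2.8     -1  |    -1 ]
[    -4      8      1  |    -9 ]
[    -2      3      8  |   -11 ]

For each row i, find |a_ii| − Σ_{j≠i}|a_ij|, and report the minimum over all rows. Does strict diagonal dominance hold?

row 1: |6.8| − (2.8+1) = 3
row 2: |8| − (4+1) = 3
row 3: |8| − (2+3) = 3
minimum over rows = 3 → strictly diagonally dominant (convergence guaranteed)

3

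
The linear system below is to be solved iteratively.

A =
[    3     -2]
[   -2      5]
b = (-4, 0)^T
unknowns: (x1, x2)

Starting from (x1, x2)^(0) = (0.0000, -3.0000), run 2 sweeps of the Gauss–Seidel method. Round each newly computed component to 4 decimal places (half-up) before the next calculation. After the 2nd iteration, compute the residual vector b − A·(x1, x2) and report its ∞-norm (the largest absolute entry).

0.8888

Iteration 1:
  x1 = (-4 - (-2)·-3.0000) / (3) = -3.3333
  x2 = (0 - (-2)·-3.3333) / (5) = -1.3333
Iteration 2:
  x1 = (-4 - (-2)·-1.3333) / (3) = -2.2222
  x2 = (0 - (-2)·-2.2222) / (5) = -0.8889
Residual b − A·x = (0.8888, 0.0001); ∞-norm = 0.8888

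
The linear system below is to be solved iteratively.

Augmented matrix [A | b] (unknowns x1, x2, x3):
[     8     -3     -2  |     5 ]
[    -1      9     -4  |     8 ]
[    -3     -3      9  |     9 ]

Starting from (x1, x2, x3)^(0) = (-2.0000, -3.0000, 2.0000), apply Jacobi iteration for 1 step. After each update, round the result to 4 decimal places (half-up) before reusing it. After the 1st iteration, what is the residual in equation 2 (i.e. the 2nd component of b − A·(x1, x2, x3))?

-8.6672

Iteration 1:
  x1 = (5 - (-3)·-3.0000 - (-2)·2.0000) / (8) = 0.0000
  x2 = (8 - (-1)·-2.0000 - (-4)·2.0000) / (9) = 1.5556
  x3 = (9 - (-3)·-2.0000 - (-3)·-3.0000) / (9) = -0.6667
Residual b − A·x = (8.3334, -8.6672, 19.6671)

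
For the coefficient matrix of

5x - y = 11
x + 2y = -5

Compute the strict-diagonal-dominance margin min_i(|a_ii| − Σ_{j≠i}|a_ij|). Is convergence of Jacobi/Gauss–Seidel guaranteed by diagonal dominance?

row 1: |5| − (1) = 4
row 2: |2| − (1) = 1
minimum over rows = 1 → strictly diagonally dominant (convergence guaranteed)

1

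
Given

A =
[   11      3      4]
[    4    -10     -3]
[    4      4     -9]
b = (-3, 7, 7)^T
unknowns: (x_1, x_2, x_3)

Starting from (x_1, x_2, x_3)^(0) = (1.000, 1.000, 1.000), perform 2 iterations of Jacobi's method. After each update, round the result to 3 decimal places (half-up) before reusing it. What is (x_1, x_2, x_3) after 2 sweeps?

(-0.149, -1.097, -1.448)

Iteration 1:
  x_1 = (-3 - (3)·1.000 - (4)·1.000) / (11) = -0.909
  x_2 = (7 - (4)·1.000 - (-3)·1.000) / (-10) = -0.600
  x_3 = (7 - (4)·1.000 - (4)·1.000) / (-9) = 0.111
Iteration 2:
  x_1 = (-3 - (3)·-0.600 - (4)·0.111) / (11) = -0.149
  x_2 = (7 - (4)·-0.909 - (-3)·0.111) / (-10) = -1.097
  x_3 = (7 - (4)·-0.909 - (4)·-0.600) / (-9) = -1.448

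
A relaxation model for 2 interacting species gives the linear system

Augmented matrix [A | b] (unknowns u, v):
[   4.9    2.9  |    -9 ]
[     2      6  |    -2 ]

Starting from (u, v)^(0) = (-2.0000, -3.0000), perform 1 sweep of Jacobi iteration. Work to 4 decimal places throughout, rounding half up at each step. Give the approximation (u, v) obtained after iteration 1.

(-0.0612, 0.3333)

Iteration 1:
  u = (-9 - (2.9)·-3.0000) / (4.9) = -0.0612
  v = (-2 - (2)·-2.0000) / (6) = 0.3333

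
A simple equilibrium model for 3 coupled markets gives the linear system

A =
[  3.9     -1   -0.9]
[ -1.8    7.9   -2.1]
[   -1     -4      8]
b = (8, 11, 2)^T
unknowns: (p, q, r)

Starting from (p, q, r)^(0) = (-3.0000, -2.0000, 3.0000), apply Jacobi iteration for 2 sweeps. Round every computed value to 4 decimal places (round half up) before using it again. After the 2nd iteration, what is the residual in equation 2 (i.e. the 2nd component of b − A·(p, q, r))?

4.9598

Iteration 1:
  p = (8 - (-1)·-2.0000 - (-0.9)·3.0000) / (3.9) = 2.2308
  q = (11 - (-1.8)·-3.0000 - (-2.1)·3.0000) / (7.9) = 1.5063
  r = (2 - (-1)·-3.0000 - (-4)·-2.0000) / (8) = -1.1250
Iteration 2:
  p = (8 - (-1)·1.5063 - (-0.9)·-1.1250) / (3.9) = 2.1779
  q = (11 - (-1.8)·2.2308 - (-2.1)·-1.1250) / (7.9) = 1.6016
  r = (2 - (-1)·2.2308 - (-4)·1.5063) / (8) = 1.2820
Residual b − A·x = (2.2616, 4.9598, 0.3283)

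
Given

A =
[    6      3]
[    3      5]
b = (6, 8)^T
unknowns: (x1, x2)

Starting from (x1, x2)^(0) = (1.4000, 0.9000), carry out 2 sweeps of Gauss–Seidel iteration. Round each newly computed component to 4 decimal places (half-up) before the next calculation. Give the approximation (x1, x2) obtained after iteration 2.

Iteration 1:
  x1 = (6 - (3)·0.9000) / (6) = 0.5500
  x2 = (8 - (3)·0.5500) / (5) = 1.2700
Iteration 2:
  x1 = (6 - (3)·1.2700) / (6) = 0.3650
  x2 = (8 - (3)·0.3650) / (5) = 1.3810

(0.3650, 1.3810)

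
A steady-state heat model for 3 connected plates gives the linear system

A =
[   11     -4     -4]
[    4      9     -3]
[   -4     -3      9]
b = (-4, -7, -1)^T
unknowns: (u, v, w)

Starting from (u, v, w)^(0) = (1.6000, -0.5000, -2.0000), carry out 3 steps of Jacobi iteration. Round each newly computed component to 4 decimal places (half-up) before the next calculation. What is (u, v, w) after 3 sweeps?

Iteration 1:
  u = (-4 - (-4)·-0.5000 - (-4)·-2.0000) / (11) = -1.2727
  v = (-7 - (4)·1.6000 - (-3)·-2.0000) / (9) = -2.1556
  w = (-1 - (-4)·1.6000 - (-3)·-0.5000) / (9) = 0.4333
Iteration 2:
  u = (-4 - (-4)·-2.1556 - (-4)·0.4333) / (11) = -0.9899
  v = (-7 - (4)·-1.2727 - (-3)·0.4333) / (9) = -0.0677
  w = (-1 - (-4)·-1.2727 - (-3)·-2.1556) / (9) = -1.3953
Iteration 3:
  u = (-4 - (-4)·-0.0677 - (-4)·-1.3953) / (11) = -0.8956
  v = (-7 - (4)·-0.9899 - (-3)·-1.3953) / (9) = -0.8029
  w = (-1 - (-4)·-0.9899 - (-3)·-0.0677) / (9) = -0.5736

(-0.8956, -0.8029, -0.5736)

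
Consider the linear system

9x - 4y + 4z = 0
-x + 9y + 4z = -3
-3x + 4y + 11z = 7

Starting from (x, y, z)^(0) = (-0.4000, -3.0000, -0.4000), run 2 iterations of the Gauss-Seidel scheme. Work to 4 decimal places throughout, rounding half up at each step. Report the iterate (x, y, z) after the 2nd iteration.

(-0.3149, -0.5570, 0.7530)

Iteration 1:
  x = (0 - (-4)·-3.0000 - (4)·-0.4000) / (9) = -1.1556
  y = (-3 - (-1)·-1.1556 - (4)·-0.4000) / (9) = -0.2840
  z = (7 - (-3)·-1.1556 - (4)·-0.2840) / (11) = 0.4245
Iteration 2:
  x = (0 - (-4)·-0.2840 - (4)·0.4245) / (9) = -0.3149
  y = (-3 - (-1)·-0.3149 - (4)·0.4245) / (9) = -0.5570
  z = (7 - (-3)·-0.3149 - (4)·-0.5570) / (11) = 0.7530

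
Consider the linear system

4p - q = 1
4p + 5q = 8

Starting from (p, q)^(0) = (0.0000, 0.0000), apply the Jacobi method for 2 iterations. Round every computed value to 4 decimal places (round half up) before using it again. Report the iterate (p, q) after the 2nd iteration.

Iteration 1:
  p = (1 - (-1)·0.0000) / (4) = 0.2500
  q = (8 - (4)·0.0000) / (5) = 1.6000
Iteration 2:
  p = (1 - (-1)·1.6000) / (4) = 0.6500
  q = (8 - (4)·0.2500) / (5) = 1.4000

(0.6500, 1.4000)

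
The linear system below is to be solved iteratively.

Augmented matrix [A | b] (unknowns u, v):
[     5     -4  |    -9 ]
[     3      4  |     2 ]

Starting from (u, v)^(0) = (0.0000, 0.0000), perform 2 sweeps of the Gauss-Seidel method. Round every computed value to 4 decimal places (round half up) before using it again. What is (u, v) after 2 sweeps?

Iteration 1:
  u = (-9 - (-4)·0.0000) / (5) = -1.8000
  v = (2 - (3)·-1.8000) / (4) = 1.8500
Iteration 2:
  u = (-9 - (-4)·1.8500) / (5) = -0.3200
  v = (2 - (3)·-0.3200) / (4) = 0.7400

(-0.3200, 0.7400)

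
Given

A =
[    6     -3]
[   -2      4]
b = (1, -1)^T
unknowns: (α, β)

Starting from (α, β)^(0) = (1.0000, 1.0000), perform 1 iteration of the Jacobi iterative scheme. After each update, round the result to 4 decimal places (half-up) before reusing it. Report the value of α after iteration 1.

Iteration 1:
  α = (1 - (-3)·1.0000) / (6) = 0.6667
  β = (-1 - (-2)·1.0000) / (4) = 0.2500

0.6667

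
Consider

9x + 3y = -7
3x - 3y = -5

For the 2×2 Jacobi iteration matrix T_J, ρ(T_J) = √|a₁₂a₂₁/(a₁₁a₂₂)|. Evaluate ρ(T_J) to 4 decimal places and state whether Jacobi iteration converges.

a₁₂a₂₁/(a₁₁a₂₂) = (3)·(3) / ((9)·(-3)) = -0.333333
ρ = √|-0.333333| = √0.333333 = 0.5774
ρ < 1, so Jacobi converges

0.5774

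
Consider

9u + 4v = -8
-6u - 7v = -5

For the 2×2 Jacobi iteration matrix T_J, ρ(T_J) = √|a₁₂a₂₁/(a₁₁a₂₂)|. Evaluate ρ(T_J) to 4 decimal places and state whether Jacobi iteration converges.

a₁₂a₂₁/(a₁₁a₂₂) = (4)·(-6) / ((9)·(-7)) = 0.380952
ρ = √|0.380952| = √0.380952 = 0.6172
ρ < 1, so Jacobi converges

0.6172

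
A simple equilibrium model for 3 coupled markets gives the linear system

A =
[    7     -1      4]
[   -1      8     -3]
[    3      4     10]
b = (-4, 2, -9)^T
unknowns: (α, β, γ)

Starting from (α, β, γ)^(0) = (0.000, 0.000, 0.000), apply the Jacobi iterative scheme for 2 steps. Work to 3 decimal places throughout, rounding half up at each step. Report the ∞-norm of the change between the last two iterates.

0.550

Iteration 1:
  α = (-4 - (-1)·0.000 - (4)·0.000) / (7) = -0.571
  β = (2 - (-1)·0.000 - (-3)·0.000) / (8) = 0.250
  γ = (-9 - (3)·0.000 - (4)·0.000) / (10) = -0.900
Iteration 2:
  α = (-4 - (-1)·0.250 - (4)·-0.900) / (7) = -0.021
  β = (2 - (-1)·-0.571 - (-3)·-0.900) / (8) = -0.159
  γ = (-9 - (3)·-0.571 - (4)·0.250) / (10) = -0.829
Change: (0.550, -0.409, 0.071) → max |·| = 0.550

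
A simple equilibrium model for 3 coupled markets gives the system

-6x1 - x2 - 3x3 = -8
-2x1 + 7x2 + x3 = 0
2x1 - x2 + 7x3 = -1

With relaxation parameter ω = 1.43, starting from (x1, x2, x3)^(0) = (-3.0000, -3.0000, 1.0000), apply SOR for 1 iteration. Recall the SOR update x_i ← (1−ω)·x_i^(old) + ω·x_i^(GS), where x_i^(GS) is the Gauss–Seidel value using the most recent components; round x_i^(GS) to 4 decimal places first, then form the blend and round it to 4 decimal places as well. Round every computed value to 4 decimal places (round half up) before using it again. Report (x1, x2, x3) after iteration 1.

(3.1966, 2.3918, -1.4517)

Iteration 1:
  x1: GS value = (-8 - (-1)·-3.0000 - (-3)·1.0000) / (-6) = 1.3333;  x1 ← (1−ω)·-3.0000 + ω·1.3333 = 3.1966
  x2: GS value = (0 - (-2)·3.1966 - (1)·1.0000) / (7) = 0.7705;  x2 ← (1−ω)·-3.0000 + ω·0.7705 = 2.3918
  x3: GS value = (-1 - (2)·3.1966 - (-1)·2.3918) / (7) = -0.7145;  x3 ← (1−ω)·1.0000 + ω·-0.7145 = -1.4517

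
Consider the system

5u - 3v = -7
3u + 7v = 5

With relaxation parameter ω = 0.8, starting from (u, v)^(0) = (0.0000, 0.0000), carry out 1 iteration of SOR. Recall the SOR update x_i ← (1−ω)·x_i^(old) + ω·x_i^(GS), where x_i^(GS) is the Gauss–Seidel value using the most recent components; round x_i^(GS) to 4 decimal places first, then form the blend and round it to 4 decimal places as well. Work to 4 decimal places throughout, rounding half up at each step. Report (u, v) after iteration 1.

Iteration 1:
  u: GS value = (-7 - (-3)·0.0000) / (5) = -1.4000;  u ← (1−ω)·0.0000 + ω·-1.4000 = -1.1200
  v: GS value = (5 - (3)·-1.1200) / (7) = 1.1943;  v ← (1−ω)·0.0000 + ω·1.1943 = 0.9554

(-1.1200, 0.9554)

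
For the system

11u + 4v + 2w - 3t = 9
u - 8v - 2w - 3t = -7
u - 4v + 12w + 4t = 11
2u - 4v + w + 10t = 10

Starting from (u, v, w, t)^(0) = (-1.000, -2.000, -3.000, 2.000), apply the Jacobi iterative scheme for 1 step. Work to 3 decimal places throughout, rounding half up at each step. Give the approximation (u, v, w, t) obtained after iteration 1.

Iteration 1:
  u = (9 - (4)·-2.000 - (2)·-3.000 - (-3)·2.000) / (11) = 2.636
  v = (-7 - (1)·-1.000 - (-2)·-3.000 - (-3)·2.000) / (-8) = 0.750
  w = (11 - (1)·-1.000 - (-4)·-2.000 - (4)·2.000) / (12) = -0.333
  t = (10 - (2)·-1.000 - (-4)·-2.000 - (1)·-3.000) / (10) = 0.700

(2.636, 0.750, -0.333, 0.700)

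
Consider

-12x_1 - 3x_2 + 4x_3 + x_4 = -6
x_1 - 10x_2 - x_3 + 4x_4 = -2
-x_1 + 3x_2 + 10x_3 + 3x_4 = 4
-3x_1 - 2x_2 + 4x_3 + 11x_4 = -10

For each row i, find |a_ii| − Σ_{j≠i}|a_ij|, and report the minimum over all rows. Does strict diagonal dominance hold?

row 1: |-12| − (3+4+1) = 4
row 2: |-10| − (1+1+4) = 4
row 3: |10| − (1+3+3) = 3
row 4: |11| − (3+2+4) = 2
minimum over rows = 2 → strictly diagonally dominant (convergence guaranteed)

2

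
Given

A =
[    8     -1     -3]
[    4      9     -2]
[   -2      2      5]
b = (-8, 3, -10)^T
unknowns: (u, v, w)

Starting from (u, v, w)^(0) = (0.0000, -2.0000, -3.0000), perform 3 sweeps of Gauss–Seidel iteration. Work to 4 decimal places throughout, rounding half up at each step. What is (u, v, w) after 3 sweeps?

Iteration 1:
  u = (-8 - (-1)·-2.0000 - (-3)·-3.0000) / (8) = -2.3750
  v = (3 - (4)·-2.3750 - (-2)·-3.0000) / (9) = 0.7222
  w = (-10 - (-2)·-2.3750 - (2)·0.7222) / (5) = -3.2389
Iteration 2:
  u = (-8 - (-1)·0.7222 - (-3)·-3.2389) / (8) = -2.1243
  v = (3 - (4)·-2.1243 - (-2)·-3.2389) / (9) = 0.5577
  w = (-10 - (-2)·-2.1243 - (2)·0.5577) / (5) = -3.0728
Iteration 3:
  u = (-8 - (-1)·0.5577 - (-3)·-3.0728) / (8) = -2.0826
  v = (3 - (4)·-2.0826 - (-2)·-3.0728) / (9) = 0.5761
  w = (-10 - (-2)·-2.0826 - (2)·0.5761) / (5) = -3.0635

(-2.0826, 0.5761, -3.0635)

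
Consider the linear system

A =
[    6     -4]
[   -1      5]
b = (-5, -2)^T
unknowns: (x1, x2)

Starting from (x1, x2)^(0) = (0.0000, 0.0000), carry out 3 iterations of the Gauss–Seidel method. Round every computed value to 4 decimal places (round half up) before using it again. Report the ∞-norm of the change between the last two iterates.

0.0504

Iteration 1:
  x1 = (-5 - (-4)·0.0000) / (6) = -0.8333
  x2 = (-2 - (-1)·-0.8333) / (5) = -0.5667
Iteration 2:
  x1 = (-5 - (-4)·-0.5667) / (6) = -1.2111
  x2 = (-2 - (-1)·-1.2111) / (5) = -0.6422
Iteration 3:
  x1 = (-5 - (-4)·-0.6422) / (6) = -1.2615
  x2 = (-2 - (-1)·-1.2615) / (5) = -0.6523
Change: (-0.0504, -0.0101) → max |·| = 0.0504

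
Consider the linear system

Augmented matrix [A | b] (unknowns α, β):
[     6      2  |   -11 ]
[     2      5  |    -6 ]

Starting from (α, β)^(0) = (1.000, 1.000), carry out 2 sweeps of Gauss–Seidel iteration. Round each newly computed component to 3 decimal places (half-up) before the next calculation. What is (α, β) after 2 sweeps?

(-1.722, -0.511)

Iteration 1:
  α = (-11 - (2)·1.000) / (6) = -2.167
  β = (-6 - (2)·-2.167) / (5) = -0.333
Iteration 2:
  α = (-11 - (2)·-0.333) / (6) = -1.722
  β = (-6 - (2)·-1.722) / (5) = -0.511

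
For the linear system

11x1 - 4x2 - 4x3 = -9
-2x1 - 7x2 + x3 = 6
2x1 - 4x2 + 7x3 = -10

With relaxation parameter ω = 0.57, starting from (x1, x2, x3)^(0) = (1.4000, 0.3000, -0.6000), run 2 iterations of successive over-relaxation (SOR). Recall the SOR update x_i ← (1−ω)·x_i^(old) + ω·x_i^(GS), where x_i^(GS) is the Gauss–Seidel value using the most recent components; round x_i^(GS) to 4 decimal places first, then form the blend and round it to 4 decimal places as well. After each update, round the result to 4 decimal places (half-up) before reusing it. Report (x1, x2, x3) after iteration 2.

(-0.7750, -0.6426, -1.4225)

Iteration 1:
  x1: GS value = (-9 - (-4)·0.3000 - (-4)·-0.6000) / (11) = -0.9273;  x1 ← (1−ω)·1.4000 + ω·-0.9273 = 0.0734
  x2: GS value = (6 - (-2)·0.0734 - (1)·-0.6000) / (-7) = -0.9638;  x2 ← (1−ω)·0.3000 + ω·-0.9638 = -0.4204
  x3: GS value = (-10 - (2)·0.0734 - (-4)·-0.4204) / (7) = -1.6898;  x3 ← (1−ω)·-0.6000 + ω·-1.6898 = -1.2212
Iteration 2:
  x1: GS value = (-9 - (-4)·-0.4204 - (-4)·-1.2212) / (11) = -1.4151;  x1 ← (1−ω)·0.0734 + ω·-1.4151 = -0.7750
  x2: GS value = (6 - (-2)·-0.7750 - (1)·-1.2212) / (-7) = -0.8102;  x2 ← (1−ω)·-0.4204 + ω·-0.8102 = -0.6426
  x3: GS value = (-10 - (2)·-0.7750 - (-4)·-0.6426) / (7) = -1.5743;  x3 ← (1−ω)·-1.2212 + ω·-1.5743 = -1.4225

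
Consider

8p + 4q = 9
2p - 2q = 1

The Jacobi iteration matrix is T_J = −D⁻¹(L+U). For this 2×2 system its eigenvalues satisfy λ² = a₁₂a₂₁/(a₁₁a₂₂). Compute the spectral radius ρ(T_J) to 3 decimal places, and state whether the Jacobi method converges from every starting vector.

0.707

a₁₂a₂₁/(a₁₁a₂₂) = (4)·(2) / ((8)·(-2)) = -0.500000
ρ = √|-0.500000| = √0.500000 = 0.707
ρ < 1, so Jacobi converges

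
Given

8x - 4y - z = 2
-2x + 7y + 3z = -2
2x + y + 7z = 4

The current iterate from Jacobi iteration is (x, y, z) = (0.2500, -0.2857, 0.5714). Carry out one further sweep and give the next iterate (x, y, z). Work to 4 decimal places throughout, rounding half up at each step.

(0.1786, -0.4592, 0.5408)

One sweep:
  x = (2 - (-4)·-0.2857 - (-1)·0.5714) / (8) = 0.1786
  y = (-2 - (-2)·0.2500 - (3)·0.5714) / (7) = -0.4592
  z = (4 - (2)·0.2500 - (1)·-0.2857) / (7) = 0.5408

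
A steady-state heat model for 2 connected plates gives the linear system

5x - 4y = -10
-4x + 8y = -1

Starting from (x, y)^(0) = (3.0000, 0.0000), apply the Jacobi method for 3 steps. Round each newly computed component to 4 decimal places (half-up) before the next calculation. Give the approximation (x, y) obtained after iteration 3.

(-2.9000, -0.5750)

Iteration 1:
  x = (-10 - (-4)·0.0000) / (5) = -2.0000
  y = (-1 - (-4)·3.0000) / (8) = 1.3750
Iteration 2:
  x = (-10 - (-4)·1.3750) / (5) = -0.9000
  y = (-1 - (-4)·-2.0000) / (8) = -1.1250
Iteration 3:
  x = (-10 - (-4)·-1.1250) / (5) = -2.9000
  y = (-1 - (-4)·-0.9000) / (8) = -0.5750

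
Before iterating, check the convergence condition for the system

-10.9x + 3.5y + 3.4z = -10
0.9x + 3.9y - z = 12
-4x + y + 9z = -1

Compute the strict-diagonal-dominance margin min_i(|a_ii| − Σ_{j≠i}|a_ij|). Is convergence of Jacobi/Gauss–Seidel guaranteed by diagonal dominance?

2

row 1: |-10.9| − (3.5+3.4) = 4
row 2: |3.9| − (0.9+1) = 2
row 3: |9| − (4+1) = 4
minimum over rows = 2 → strictly diagonally dominant (convergence guaranteed)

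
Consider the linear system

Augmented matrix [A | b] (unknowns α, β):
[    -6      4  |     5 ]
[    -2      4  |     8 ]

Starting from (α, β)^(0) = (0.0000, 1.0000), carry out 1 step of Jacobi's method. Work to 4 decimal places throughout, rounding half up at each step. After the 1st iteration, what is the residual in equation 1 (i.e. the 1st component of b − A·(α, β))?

-4.0002

Iteration 1:
  α = (5 - (4)·1.0000) / (-6) = -0.1667
  β = (8 - (-2)·0.0000) / (4) = 2.0000
Residual b − A·x = (-4.0002, -0.3334)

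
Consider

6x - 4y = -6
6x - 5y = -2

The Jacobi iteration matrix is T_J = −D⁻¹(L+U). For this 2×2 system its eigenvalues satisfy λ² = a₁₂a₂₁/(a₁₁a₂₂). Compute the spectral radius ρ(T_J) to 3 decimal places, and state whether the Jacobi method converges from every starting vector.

a₁₂a₂₁/(a₁₁a₂₂) = (-4)·(6) / ((6)·(-5)) = 0.800000
ρ = √|0.800000| = √0.800000 = 0.894
ρ < 1, so Jacobi converges

0.894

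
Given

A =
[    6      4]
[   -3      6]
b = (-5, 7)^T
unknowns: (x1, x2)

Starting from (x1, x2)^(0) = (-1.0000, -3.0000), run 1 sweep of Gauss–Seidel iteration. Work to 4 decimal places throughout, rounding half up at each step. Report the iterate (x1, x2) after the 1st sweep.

(1.1667, 1.7500)

Iteration 1:
  x1 = (-5 - (4)·-3.0000) / (6) = 1.1667
  x2 = (7 - (-3)·1.1667) / (6) = 1.7500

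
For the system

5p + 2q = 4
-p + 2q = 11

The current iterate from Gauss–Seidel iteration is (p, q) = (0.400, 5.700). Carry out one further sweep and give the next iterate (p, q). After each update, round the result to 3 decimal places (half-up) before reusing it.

(-1.480, 4.760)

One sweep:
  p = (4 - (2)·5.700) / (5) = -1.480
  q = (11 - (-1)·-1.480) / (2) = 4.760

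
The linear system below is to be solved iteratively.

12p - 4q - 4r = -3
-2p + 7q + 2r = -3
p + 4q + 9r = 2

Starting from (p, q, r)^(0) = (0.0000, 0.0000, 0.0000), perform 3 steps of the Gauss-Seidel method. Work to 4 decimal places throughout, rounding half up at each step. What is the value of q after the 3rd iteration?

-0.6625

Iteration 1:
  p = (-3 - (-4)·0.0000 - (-4)·0.0000) / (12) = -0.2500
  q = (-3 - (-2)·-0.2500 - (2)·0.0000) / (7) = -0.5000
  r = (2 - (1)·-0.2500 - (4)·-0.5000) / (9) = 0.4722
Iteration 2:
  p = (-3 - (-4)·-0.5000 - (-4)·0.4722) / (12) = -0.2593
  q = (-3 - (-2)·-0.2593 - (2)·0.4722) / (7) = -0.6376
  r = (2 - (1)·-0.2593 - (4)·-0.6376) / (9) = 0.5344
Iteration 3:
  p = (-3 - (-4)·-0.6376 - (-4)·0.5344) / (12) = -0.2844
  q = (-3 - (-2)·-0.2844 - (2)·0.5344) / (7) = -0.6625
  r = (2 - (1)·-0.2844 - (4)·-0.6625) / (9) = 0.5483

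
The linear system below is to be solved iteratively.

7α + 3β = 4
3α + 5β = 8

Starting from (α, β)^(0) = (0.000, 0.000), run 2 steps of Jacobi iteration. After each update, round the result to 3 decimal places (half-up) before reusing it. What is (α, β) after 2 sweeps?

Iteration 1:
  α = (4 - (3)·0.000) / (7) = 0.571
  β = (8 - (3)·0.000) / (5) = 1.600
Iteration 2:
  α = (4 - (3)·1.600) / (7) = -0.114
  β = (8 - (3)·0.571) / (5) = 1.257

(-0.114, 1.257)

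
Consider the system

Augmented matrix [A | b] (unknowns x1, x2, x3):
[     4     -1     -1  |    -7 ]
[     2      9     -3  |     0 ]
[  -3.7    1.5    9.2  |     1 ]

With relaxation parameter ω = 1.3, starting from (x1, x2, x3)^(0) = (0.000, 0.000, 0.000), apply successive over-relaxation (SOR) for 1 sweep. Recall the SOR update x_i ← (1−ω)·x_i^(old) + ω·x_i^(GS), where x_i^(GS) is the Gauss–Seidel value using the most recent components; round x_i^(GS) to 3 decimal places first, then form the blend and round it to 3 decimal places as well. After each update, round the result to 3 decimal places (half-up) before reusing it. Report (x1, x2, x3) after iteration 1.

Iteration 1:
  x1: GS value = (-7 - (-1)·0.000 - (-1)·0.000) / (4) = -1.750;  x1 ← (1−ω)·0.000 + ω·-1.750 = -2.275
  x2: GS value = (0 - (2)·-2.275 - (-3)·0.000) / (9) = 0.506;  x2 ← (1−ω)·0.000 + ω·0.506 = 0.658
  x3: GS value = (1 - (-3.7)·-2.275 - (1.5)·0.658) / (9.2) = -0.914;  x3 ← (1−ω)·0.000 + ω·-0.914 = -1.188

(-2.275, 0.658, -1.188)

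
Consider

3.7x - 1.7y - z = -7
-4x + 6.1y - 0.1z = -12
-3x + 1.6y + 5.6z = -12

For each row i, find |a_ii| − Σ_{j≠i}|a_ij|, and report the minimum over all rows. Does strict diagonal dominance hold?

1

row 1: |3.7| − (1.7+1) = 1
row 2: |6.1| − (4+0.1) = 2
row 3: |5.6| − (3+1.6) = 1
minimum over rows = 1 → strictly diagonally dominant (convergence guaranteed)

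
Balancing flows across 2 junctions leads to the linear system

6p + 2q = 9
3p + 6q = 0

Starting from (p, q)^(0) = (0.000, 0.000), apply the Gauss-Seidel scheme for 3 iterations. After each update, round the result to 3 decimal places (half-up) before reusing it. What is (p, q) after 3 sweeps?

Iteration 1:
  p = (9 - (2)·0.000) / (6) = 1.500
  q = (0 - (3)·1.500) / (6) = -0.750
Iteration 2:
  p = (9 - (2)·-0.750) / (6) = 1.750
  q = (0 - (3)·1.750) / (6) = -0.875
Iteration 3:
  p = (9 - (2)·-0.875) / (6) = 1.792
  q = (0 - (3)·1.792) / (6) = -0.896

(1.792, -0.896)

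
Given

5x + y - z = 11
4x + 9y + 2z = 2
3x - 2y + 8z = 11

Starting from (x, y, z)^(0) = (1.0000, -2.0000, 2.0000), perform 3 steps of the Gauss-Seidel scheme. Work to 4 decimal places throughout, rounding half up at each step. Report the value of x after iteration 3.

Iteration 1:
  x = (11 - (1)·-2.0000 - (-1)·2.0000) / (5) = 3.0000
  y = (2 - (4)·3.0000 - (2)·2.0000) / (9) = -1.5556
  z = (11 - (3)·3.0000 - (-2)·-1.5556) / (8) = -0.1389
Iteration 2:
  x = (11 - (1)·-1.5556 - (-1)·-0.1389) / (5) = 2.4833
  y = (2 - (4)·2.4833 - (2)·-0.1389) / (9) = -0.8506
  z = (11 - (3)·2.4833 - (-2)·-0.8506) / (8) = 0.2311
Iteration 3:
  x = (11 - (1)·-0.8506 - (-1)·0.2311) / (5) = 2.4163
  y = (2 - (4)·2.4163 - (2)·0.2311) / (9) = -0.9030
  z = (11 - (3)·2.4163 - (-2)·-0.9030) / (8) = 0.2431

2.4163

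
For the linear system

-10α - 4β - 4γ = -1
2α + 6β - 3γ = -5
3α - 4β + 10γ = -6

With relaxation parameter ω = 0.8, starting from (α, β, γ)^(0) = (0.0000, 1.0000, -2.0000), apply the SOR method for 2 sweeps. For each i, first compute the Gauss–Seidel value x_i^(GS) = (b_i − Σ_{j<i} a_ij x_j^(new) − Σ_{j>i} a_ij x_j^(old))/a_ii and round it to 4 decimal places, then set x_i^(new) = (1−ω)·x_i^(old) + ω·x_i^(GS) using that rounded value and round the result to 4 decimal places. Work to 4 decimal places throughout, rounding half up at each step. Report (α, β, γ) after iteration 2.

(1.0525, -1.7882, -1.5879)

Iteration 1:
  α: GS value = (-1 - (-4)·1.0000 - (-4)·-2.0000) / (-10) = 0.5000;  α ← (1−ω)·0.0000 + ω·0.5000 = 0.4000
  β: GS value = (-5 - (2)·0.4000 - (-3)·-2.0000) / (6) = -1.9667;  β ← (1−ω)·1.0000 + ω·-1.9667 = -1.3734
  γ: GS value = (-6 - (3)·0.4000 - (-4)·-1.3734) / (10) = -1.2694;  γ ← (1−ω)·-2.0000 + ω·-1.2694 = -1.4155
Iteration 2:
  α: GS value = (-1 - (-4)·-1.3734 - (-4)·-1.4155) / (-10) = 1.2156;  α ← (1−ω)·0.4000 + ω·1.2156 = 1.0525
  β: GS value = (-5 - (2)·1.0525 - (-3)·-1.4155) / (6) = -1.8919;  β ← (1−ω)·-1.3734 + ω·-1.8919 = -1.7882
  γ: GS value = (-6 - (3)·1.0525 - (-4)·-1.7882) / (10) = -1.6310;  γ ← (1−ω)·-1.4155 + ω·-1.6310 = -1.5879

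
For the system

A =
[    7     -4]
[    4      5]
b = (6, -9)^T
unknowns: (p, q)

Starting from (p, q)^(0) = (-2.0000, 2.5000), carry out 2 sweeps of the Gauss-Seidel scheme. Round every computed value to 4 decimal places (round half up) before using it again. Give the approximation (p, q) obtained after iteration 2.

(-1.2163, -0.8270)

Iteration 1:
  p = (6 - (-4)·2.5000) / (7) = 2.2857
  q = (-9 - (4)·2.2857) / (5) = -3.6286
Iteration 2:
  p = (6 - (-4)·-3.6286) / (7) = -1.2163
  q = (-9 - (4)·-1.2163) / (5) = -0.8270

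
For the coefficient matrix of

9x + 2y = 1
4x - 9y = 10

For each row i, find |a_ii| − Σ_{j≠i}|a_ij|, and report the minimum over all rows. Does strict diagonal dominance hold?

row 1: |9| − (2) = 7
row 2: |-9| − (4) = 5
minimum over rows = 5 → strictly diagonally dominant (convergence guaranteed)

5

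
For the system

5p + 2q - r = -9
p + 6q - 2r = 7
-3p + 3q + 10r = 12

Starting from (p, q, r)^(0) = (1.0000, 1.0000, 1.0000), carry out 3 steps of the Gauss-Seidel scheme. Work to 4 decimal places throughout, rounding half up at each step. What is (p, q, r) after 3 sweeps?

Iteration 1:
  p = (-9 - (2)·1.0000 - (-1)·1.0000) / (5) = -2.0000
  q = (7 - (1)·-2.0000 - (-2)·1.0000) / (6) = 1.8333
  r = (12 - (-3)·-2.0000 - (3)·1.8333) / (10) = 0.0500
Iteration 2:
  p = (-9 - (2)·1.8333 - (-1)·0.0500) / (5) = -2.5233
  q = (7 - (1)·-2.5233 - (-2)·0.0500) / (6) = 1.6039
  r = (12 - (-3)·-2.5233 - (3)·1.6039) / (10) = -0.0382
Iteration 3:
  p = (-9 - (2)·1.6039 - (-1)·-0.0382) / (5) = -2.4492
  q = (7 - (1)·-2.4492 - (-2)·-0.0382) / (6) = 1.5621
  r = (12 - (-3)·-2.4492 - (3)·1.5621) / (10) = -0.0034

(-2.4492, 1.5621, -0.0034)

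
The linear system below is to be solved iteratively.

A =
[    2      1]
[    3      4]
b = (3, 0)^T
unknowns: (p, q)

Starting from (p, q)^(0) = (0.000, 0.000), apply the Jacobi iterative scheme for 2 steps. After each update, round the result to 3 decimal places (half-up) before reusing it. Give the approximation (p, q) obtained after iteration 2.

Iteration 1:
  p = (3 - (1)·0.000) / (2) = 1.500
  q = (0 - (3)·0.000) / (4) = 0.000
Iteration 2:
  p = (3 - (1)·0.000) / (2) = 1.500
  q = (0 - (3)·1.500) / (4) = -1.125

(1.500, -1.125)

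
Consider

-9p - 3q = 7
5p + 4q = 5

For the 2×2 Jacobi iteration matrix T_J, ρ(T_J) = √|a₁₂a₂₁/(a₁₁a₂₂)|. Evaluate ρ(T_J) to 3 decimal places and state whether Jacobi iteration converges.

a₁₂a₂₁/(a₁₁a₂₂) = (-3)·(5) / ((-9)·(4)) = 0.416667
ρ = √|0.416667| = √0.416667 = 0.645
ρ < 1, so Jacobi converges

0.645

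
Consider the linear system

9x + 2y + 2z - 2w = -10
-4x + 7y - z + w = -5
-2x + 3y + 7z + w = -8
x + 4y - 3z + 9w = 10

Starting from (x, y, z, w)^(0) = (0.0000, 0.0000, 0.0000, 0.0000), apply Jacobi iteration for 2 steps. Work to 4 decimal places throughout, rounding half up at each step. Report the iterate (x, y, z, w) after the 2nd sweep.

Iteration 1:
  x = (-10 - (2)·0.0000 - (2)·0.0000 - (-2)·0.0000) / (9) = -1.1111
  y = (-5 - (-4)·0.0000 - (-1)·0.0000 - (1)·0.0000) / (7) = -0.7143
  z = (-8 - (-2)·0.0000 - (3)·0.0000 - (1)·0.0000) / (7) = -1.1429
  w = (10 - (1)·0.0000 - (4)·0.0000 - (-3)·0.0000) / (9) = 1.1111
Iteration 2:
  x = (-10 - (2)·-0.7143 - (2)·-1.1429 - (-2)·1.1111) / (9) = -0.4515
  y = (-5 - (-4)·-1.1111 - (-1)·-1.1429 - (1)·1.1111) / (7) = -1.6712
  z = (-8 - (-2)·-1.1111 - (3)·-0.7143 - (1)·1.1111) / (7) = -1.3129
  w = (10 - (1)·-1.1111 - (4)·-0.7143 - (-3)·-1.1429) / (9) = 1.1711

(-0.4515, -1.6712, -1.3129, 1.1711)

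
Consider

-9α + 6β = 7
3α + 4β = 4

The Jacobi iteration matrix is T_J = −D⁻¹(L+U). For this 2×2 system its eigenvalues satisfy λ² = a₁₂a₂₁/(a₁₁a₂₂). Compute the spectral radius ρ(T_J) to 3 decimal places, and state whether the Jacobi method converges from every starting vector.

a₁₂a₂₁/(a₁₁a₂₂) = (6)·(3) / ((-9)·(4)) = -0.500000
ρ = √|-0.500000| = √0.500000 = 0.707
ρ < 1, so Jacobi converges

0.707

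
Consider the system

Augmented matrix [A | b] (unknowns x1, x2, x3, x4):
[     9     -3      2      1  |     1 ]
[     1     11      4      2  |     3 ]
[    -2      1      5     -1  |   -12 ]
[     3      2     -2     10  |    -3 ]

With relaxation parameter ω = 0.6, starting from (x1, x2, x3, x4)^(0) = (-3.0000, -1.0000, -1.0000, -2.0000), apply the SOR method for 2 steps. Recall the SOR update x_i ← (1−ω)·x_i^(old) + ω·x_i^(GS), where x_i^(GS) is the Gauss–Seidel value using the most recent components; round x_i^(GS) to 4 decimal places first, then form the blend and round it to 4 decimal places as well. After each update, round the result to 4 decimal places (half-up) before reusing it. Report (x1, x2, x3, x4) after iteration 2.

(0.0807, 0.8993, -2.6077, -1.0566)

Iteration 1:
  x1: GS value = (1 - (-3)·-1.0000 - (2)·-1.0000 - (1)·-2.0000) / (9) = 0.2222;  x1 ← (1−ω)·-3.0000 + ω·0.2222 = -1.0667
  x2: GS value = (3 - (1)·-1.0667 - (4)·-1.0000 - (2)·-2.0000) / (11) = 1.0970;  x2 ← (1−ω)·-1.0000 + ω·1.0970 = 0.2582
  x3: GS value = (-12 - (-2)·-1.0667 - (1)·0.2582 - (-1)·-2.0000) / (5) = -3.2783;  x3 ← (1−ω)·-1.0000 + ω·-3.2783 = -2.3670
  x4: GS value = (-3 - (3)·-1.0667 - (2)·0.2582 - (-2)·-2.3670) / (10) = -0.5050;  x4 ← (1−ω)·-2.0000 + ω·-0.5050 = -1.1030
Iteration 2:
  x1: GS value = (1 - (-3)·0.2582 - (2)·-2.3670 - (1)·-1.1030) / (9) = 0.8457;  x1 ← (1−ω)·-1.0667 + ω·0.8457 = 0.0807
  x2: GS value = (3 - (1)·0.0807 - (4)·-2.3670 - (2)·-1.1030) / (11) = 1.3267;  x2 ← (1−ω)·0.2582 + ω·1.3267 = 0.8993
  x3: GS value = (-12 - (-2)·0.0807 - (1)·0.8993 - (-1)·-1.1030) / (5) = -2.7682;  x3 ← (1−ω)·-2.3670 + ω·-2.7682 = -2.6077
  x4: GS value = (-3 - (3)·0.0807 - (2)·0.8993 - (-2)·-2.6077) / (10) = -1.0256;  x4 ← (1−ω)·-1.1030 + ω·-1.0256 = -1.0566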